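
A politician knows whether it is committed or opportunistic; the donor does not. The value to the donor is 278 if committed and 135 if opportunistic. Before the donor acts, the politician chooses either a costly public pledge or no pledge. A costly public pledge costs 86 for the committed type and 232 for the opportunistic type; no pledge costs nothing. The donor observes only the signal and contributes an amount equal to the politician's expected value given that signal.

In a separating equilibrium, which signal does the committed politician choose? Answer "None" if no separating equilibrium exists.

pledge

Try committed → pledge, opportunistic → no pledge:
  Under separation the donor infers type exactly: pledge → committed (pays 278), no pledge → opportunistic (pays 135).
  Committed: pledge gives 278 − 86 = 192; no pledge gives 135 − 0 = 135. No deviation. ✓
  Opportunistic: no pledge gives 135 − 0 = 135; pledge gives 278 − 232 = 46. No deviation. ✓
Both hold — the committed type sends pledge.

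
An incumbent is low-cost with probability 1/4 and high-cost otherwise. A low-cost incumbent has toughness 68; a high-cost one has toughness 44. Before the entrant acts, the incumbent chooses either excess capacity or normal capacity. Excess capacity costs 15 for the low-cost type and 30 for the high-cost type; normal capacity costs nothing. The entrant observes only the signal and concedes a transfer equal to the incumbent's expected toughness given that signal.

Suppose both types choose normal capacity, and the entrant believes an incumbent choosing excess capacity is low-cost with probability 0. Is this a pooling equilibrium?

At the pooled signal (normal capacity) the entrant holds the prior 1/4 and pays 1/4·68 + 3/4·44 = 50. Off-path (excess capacity) belief 0 gives 0·68 + 1·44 = 44.
Low-cost: normal capacity gives 50 − 0 = 50; excess capacity gives 44 − 15 = 29. Stays. ✓
High-cost: normal capacity gives 50 − 0 = 50; excess capacity gives 44 − 30 = 14. Stays. ✓

Yes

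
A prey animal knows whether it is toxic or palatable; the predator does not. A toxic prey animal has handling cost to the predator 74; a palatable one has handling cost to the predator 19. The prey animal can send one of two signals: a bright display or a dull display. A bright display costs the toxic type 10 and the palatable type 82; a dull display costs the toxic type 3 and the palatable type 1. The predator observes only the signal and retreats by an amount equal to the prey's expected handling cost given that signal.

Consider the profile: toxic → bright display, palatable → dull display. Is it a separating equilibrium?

Under separation the predator infers type exactly: bright display → toxic (pays 74), dull display → palatable (pays 19).
Toxic: bright display gives 74 − 10 = 64; dull display gives 19 − 3 = 16. No deviation. ✓
Palatable: dull display gives 19 − 1 = 18; bright display gives 74 − 82 = -8. No deviation. ✓
Both incentive constraints hold.

Yes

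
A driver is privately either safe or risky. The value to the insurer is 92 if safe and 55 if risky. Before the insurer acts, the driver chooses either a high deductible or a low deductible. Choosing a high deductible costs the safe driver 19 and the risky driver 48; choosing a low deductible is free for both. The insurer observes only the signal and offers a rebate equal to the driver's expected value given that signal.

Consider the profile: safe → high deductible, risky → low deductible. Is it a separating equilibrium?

Yes

If types separate, high deductible earns payment 92 and low deductible earns 55.
Safe: high deductible gives 92 − 19 = 73; low deductible gives 55 − 0 = 55. No deviation. ✓
Risky: low deductible gives 55 − 0 = 55; high deductible gives 92 − 48 = 44. No deviation. ✓
Both incentive constraints hold.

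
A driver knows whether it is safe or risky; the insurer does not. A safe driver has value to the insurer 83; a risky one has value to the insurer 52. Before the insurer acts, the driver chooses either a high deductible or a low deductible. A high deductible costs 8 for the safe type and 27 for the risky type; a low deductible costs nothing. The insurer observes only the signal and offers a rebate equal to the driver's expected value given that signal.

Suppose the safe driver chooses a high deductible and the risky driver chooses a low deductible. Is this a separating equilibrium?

No

If types separate, high deductible earns payment 83 and low deductible earns 52.
Safe: high deductible gives 83 − 8 = 75; low deductible gives 52 − 0 = 52. No deviation. ✓
Risky: low deductible gives 52 − 0 = 52; high deductible gives 83 − 27 = 56. Would deviate. ✗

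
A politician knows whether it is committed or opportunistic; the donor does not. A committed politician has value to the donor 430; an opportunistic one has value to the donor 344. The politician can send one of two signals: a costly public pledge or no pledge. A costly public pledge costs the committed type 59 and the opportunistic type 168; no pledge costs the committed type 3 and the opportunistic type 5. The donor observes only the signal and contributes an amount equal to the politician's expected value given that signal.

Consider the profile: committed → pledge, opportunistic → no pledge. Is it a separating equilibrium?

Under separation the donor infers type exactly: pledge → committed (pays 430), no pledge → opportunistic (pays 344).
Committed: pledge gives 430 − 59 = 371; no pledge gives 344 − 3 = 341. No deviation. ✓
Opportunistic: no pledge gives 344 − 5 = 339; pledge gives 430 − 168 = 262. No deviation. ✓
Both incentive constraints hold.

Yes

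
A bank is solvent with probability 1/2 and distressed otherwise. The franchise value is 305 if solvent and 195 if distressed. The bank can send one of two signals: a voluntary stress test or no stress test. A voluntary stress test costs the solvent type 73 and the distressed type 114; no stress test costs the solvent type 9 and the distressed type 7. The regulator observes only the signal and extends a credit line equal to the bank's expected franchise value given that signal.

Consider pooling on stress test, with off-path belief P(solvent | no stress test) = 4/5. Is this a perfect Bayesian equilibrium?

No

On the equilibrium path (stress test) the regulator holds the prior 1/2 and pays 1/2·305 + 1/2·195 = 250. Off-path (no stress test) belief 4/5 gives 4/5·305 + 1/5·195 = 283.
Solvent: stress test gives 250 − 73 = 177; no stress test gives 283 − 9 = 274. Deviates. ✗
Distressed: stress test gives 250 − 114 = 136; no stress test gives 283 − 7 = 276. Deviates. ✗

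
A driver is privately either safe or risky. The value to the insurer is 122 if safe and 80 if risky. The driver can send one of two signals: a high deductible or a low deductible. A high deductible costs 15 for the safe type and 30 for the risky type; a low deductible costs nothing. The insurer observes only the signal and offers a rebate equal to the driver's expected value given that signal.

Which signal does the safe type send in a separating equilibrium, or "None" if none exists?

Try safe → high deductible, risky → low deductible:
  If types separate, high deductible earns payment 122 and low deductible earns 80.
  Safe: high deductible gives 122 − 15 = 107; low deductible gives 80 − 0 = 80. No deviation. ✓
  Risky: low deductible gives 80 − 0 = 80; high deductible gives 122 − 30 = 92. Would deviate. ✗
Try safe → low deductible, risky → high deductible:
  If types separate, low deductible earns payment 122 and high deductible earns 80.
  Safe: low deductible gives 122 − 0 = 122; high deductible gives 80 − 15 = 65. No deviation. ✓
  Risky: high deductible gives 80 − 30 = 50; low deductible gives 122 − 0 = 122. Would deviate. ✗
Neither assignment is incentive-compatible.

None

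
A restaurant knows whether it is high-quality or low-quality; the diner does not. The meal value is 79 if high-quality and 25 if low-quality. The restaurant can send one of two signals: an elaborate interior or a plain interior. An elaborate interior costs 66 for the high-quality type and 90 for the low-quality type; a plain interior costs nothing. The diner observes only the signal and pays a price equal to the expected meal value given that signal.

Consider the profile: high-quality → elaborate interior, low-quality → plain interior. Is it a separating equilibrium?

If types separate, elaborate interior earns payment 79 and plain interior earns 25.
High-quality: elaborate interior gives 79 − 66 = 13; plain interior gives 25 − 0 = 25. Would deviate. ✗
Low-quality: plain interior gives 25 − 0 = 25; elaborate interior gives 79 − 90 = -11. No deviation. ✓

No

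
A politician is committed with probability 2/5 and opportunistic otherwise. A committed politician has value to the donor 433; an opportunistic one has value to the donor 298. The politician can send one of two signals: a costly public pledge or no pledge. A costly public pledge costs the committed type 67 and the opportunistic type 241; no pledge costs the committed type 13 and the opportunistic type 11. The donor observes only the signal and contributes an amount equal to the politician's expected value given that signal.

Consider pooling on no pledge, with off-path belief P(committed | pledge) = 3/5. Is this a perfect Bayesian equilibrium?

Yes

At the pooled signal (no pledge) the donor holds the prior 2/5 and pays 2/5·433 + 3/5·298 = 352. Off-path (pledge) belief 3/5 gives 3/5·433 + 2/5·298 = 379.
Committed: no pledge gives 352 − 13 = 339; pledge gives 379 − 67 = 312. Stays. ✓
Opportunistic: no pledge gives 352 − 11 = 341; pledge gives 379 − 241 = 138. Stays. ✓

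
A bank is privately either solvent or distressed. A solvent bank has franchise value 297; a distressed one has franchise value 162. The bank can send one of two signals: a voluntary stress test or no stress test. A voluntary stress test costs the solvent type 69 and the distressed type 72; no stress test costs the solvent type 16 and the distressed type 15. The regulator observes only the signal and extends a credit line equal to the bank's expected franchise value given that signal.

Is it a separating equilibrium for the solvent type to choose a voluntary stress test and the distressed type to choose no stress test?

No

Under separation the regulator infers type exactly: stress test → solvent (pays 297), no stress test → distressed (pays 162).
Solvent: stress test gives 297 − 69 = 228; no stress test gives 162 − 16 = 146. No deviation. ✓
Distressed: no stress test gives 162 − 15 = 147; stress test gives 297 − 72 = 225. Would deviate. ✗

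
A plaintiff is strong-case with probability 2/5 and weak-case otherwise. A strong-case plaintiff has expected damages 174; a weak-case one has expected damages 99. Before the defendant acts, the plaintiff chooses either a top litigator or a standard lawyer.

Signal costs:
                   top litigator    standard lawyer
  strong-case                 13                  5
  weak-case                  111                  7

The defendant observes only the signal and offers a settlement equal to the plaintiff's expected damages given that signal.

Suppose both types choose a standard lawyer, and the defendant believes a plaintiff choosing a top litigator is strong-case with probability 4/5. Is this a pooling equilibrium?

No

At the pooled signal (standard lawyer) the defendant holds the prior 2/5 and pays 2/5·174 + 3/5·99 = 129. Off-path (top litigator) belief 4/5 gives 4/5·174 + 1/5·99 = 159.
Strong-case: standard lawyer gives 129 − 5 = 124; top litigator gives 159 − 13 = 146. Deviates. ✗
Weak-case: standard lawyer gives 129 − 7 = 122; top litigator gives 159 − 111 = 48. Stays. ✓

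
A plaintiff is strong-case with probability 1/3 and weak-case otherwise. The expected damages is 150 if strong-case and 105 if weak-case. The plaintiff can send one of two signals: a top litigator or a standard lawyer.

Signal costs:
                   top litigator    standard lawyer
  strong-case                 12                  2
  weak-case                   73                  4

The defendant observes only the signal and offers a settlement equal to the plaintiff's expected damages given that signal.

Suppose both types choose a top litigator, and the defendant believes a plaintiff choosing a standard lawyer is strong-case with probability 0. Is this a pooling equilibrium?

At the pooled signal (top litigator) the defendant holds the prior 1/3 and pays 1/3·150 + 2/3·105 = 120. Off-path (standard lawyer) belief 0 gives 0·150 + 1·105 = 105.
Strong-case: top litigator gives 120 − 12 = 108; standard lawyer gives 105 − 2 = 103. Stays. ✓
Weak-case: top litigator gives 120 − 73 = 47; standard lawyer gives 105 − 4 = 101. Deviates. ✗

No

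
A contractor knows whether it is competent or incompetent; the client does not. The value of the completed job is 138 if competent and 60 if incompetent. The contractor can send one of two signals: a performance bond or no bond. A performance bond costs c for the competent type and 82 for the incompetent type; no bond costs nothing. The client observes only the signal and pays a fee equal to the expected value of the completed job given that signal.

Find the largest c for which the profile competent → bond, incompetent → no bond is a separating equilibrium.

78

Under separation: bond → competent (pays 138); no bond → incompetent (pays 60).
Incompetent: 60 − 0 = 60 ≥ 138 − 82 = 56. Holds regardless of c. ✓
Competent: 138 − c ≥ 60 − 0, so c ≤ 138 − 60 = 78.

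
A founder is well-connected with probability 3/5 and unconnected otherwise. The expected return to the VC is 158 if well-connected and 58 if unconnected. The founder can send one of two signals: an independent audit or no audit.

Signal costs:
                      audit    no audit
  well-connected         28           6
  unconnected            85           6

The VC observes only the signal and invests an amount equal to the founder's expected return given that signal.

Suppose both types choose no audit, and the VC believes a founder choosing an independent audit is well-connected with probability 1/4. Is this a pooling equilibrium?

At the pooled signal (no audit) the VC holds the prior 3/5 and pays 3/5·158 + 2/5·58 = 118. Off-path (audit) belief 1/4 gives 1/4·158 + 3/4·58 = 83.
Well-connected: no audit gives 118 − 6 = 112; audit gives 83 − 28 = 55. Stays. ✓
Unconnected: no audit gives 118 − 6 = 112; audit gives 83 − 85 = -2. Stays. ✓

Yes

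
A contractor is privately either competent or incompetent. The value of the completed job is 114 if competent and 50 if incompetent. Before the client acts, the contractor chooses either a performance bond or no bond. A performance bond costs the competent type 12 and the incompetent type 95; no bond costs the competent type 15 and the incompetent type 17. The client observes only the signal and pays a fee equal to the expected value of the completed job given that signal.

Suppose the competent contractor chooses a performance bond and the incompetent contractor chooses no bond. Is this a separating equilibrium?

Under separation the client infers type exactly: bond → competent (pays 114), no bond → incompetent (pays 50).
Competent: bond gives 114 − 12 = 102; no bond gives 50 − 15 = 35. No deviation. ✓
Incompetent: no bond gives 50 − 17 = 33; bond gives 114 − 95 = 19. No deviation. ✓
Both incentive constraints hold.

Yes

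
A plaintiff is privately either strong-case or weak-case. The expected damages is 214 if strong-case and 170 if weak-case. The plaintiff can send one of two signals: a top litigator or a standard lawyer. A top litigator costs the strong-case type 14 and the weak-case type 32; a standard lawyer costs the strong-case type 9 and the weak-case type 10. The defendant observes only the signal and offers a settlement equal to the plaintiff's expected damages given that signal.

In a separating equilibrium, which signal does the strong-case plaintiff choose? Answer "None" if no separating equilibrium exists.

Try strong-case → top litigator, weak-case → standard lawyer:
  Under separation the defendant infers type exactly: top litigator → strong-case (pays 214), standard lawyer → weak-case (pays 170).
  Strong-case: top litigator gives 214 − 14 = 200; standard lawyer gives 170 − 9 = 161. No deviation. ✓
  Weak-case: standard lawyer gives 170 − 10 = 160; top litigator gives 214 − 32 = 182. Would deviate. ✗
Try strong-case → standard lawyer, weak-case → top litigator:
  Under separation the defendant infers type exactly: standard lawyer → strong-case (pays 214), top litigator → weak-case (pays 170).
  Strong-case: standard lawyer gives 214 − 9 = 205; top litigator gives 170 − 14 = 156. No deviation. ✓
  Weak-case: top litigator gives 170 − 32 = 138; standard lawyer gives 214 − 10 = 204. Would deviate. ✗
Neither assignment is incentive-compatible.

None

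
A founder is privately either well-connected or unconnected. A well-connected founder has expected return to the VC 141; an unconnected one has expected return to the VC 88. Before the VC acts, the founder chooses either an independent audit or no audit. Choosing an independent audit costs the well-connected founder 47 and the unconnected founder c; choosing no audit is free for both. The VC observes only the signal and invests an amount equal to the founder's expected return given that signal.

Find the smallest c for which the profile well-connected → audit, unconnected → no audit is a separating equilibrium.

53

Under separation: audit → well-connected (pays 141); no audit → unconnected (pays 88).
Well-connected: 141 − 47 = 94 ≥ 88 − 0 = 88. Holds regardless of c. ✓
Unconnected: 88 − 0 ≥ 141 − c, so c ≥ 141 − 88 = 53.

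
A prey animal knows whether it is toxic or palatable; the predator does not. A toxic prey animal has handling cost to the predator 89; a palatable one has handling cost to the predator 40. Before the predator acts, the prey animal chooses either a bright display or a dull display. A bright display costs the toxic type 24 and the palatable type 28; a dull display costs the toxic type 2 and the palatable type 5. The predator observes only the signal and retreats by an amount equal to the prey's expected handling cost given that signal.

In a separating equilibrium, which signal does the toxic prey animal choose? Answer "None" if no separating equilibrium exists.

Try toxic → bright display, palatable → dull display:
  If types separate, bright display earns payment 89 and dull display earns 40.
  Toxic: bright display gives 89 − 24 = 65; dull display gives 40 − 2 = 38. No deviation. ✓
  Palatable: dull display gives 40 − 5 = 35; bright display gives 89 − 28 = 61. Would deviate. ✗
Try toxic → dull display, palatable → bright display:
  If types separate, dull display earns payment 89 and bright display earns 40.
  Toxic: dull display gives 89 − 2 = 87; bright display gives 40 − 24 = 16. No deviation. ✓
  Palatable: bright display gives 40 − 28 = 12; dull display gives 89 − 5 = 84. Would deviate. ✗
Neither assignment is incentive-compatible.

None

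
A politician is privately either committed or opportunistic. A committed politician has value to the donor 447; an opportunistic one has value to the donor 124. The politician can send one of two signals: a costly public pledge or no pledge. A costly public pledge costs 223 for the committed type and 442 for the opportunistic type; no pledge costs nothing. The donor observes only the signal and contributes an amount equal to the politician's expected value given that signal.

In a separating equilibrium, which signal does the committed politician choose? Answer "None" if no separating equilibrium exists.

pledge

Try committed → pledge, opportunistic → no pledge:
  Under separation the donor infers type exactly: pledge → committed (pays 447), no pledge → opportunistic (pays 124).
  Committed: pledge gives 447 − 223 = 224; no pledge gives 124 − 0 = 124. No deviation. ✓
  Opportunistic: no pledge gives 124 − 0 = 124; pledge gives 447 − 442 = 5. No deviation. ✓
Both hold — the committed type sends pledge.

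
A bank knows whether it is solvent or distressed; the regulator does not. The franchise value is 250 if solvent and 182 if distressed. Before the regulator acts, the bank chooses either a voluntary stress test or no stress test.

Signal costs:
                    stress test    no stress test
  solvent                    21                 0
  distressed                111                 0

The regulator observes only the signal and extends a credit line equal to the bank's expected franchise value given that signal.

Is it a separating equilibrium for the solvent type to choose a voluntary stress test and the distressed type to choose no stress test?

Under separation the regulator infers type exactly: stress test → solvent (pays 250), no stress test → distressed (pays 182).
Solvent: stress test gives 250 − 21 = 229; no stress test gives 182 − 0 = 182. No deviation. ✓
Distressed: no stress test gives 182 − 0 = 182; stress test gives 250 − 111 = 139. No deviation. ✓
Both incentive constraints hold.

Yes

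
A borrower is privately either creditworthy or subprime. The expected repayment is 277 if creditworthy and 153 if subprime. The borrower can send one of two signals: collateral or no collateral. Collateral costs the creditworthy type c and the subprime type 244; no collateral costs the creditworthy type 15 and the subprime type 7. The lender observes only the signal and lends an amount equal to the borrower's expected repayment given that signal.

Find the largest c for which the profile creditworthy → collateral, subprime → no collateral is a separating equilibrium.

Under separation: collateral → creditworthy (pays 277); no collateral → subprime (pays 153).
Subprime: 153 − 7 = 146 ≥ 277 − 244 = 33. Holds regardless of c. ✓
Creditworthy: 277 − c ≥ 153 − 15, so c ≤ 277 − 138 = 139.

139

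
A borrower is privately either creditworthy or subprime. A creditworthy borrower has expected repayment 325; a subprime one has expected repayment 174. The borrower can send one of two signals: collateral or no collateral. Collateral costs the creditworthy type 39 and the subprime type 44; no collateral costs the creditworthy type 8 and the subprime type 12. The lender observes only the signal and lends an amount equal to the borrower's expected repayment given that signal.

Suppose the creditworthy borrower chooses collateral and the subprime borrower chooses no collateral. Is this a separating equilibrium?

If types separate, collateral earns payment 325 and no collateral earns 174.
Creditworthy: collateral gives 325 − 39 = 286; no collateral gives 174 − 8 = 166. No deviation. ✓
Subprime: no collateral gives 174 − 12 = 162; collateral gives 325 − 44 = 281. Would deviate. ✗

No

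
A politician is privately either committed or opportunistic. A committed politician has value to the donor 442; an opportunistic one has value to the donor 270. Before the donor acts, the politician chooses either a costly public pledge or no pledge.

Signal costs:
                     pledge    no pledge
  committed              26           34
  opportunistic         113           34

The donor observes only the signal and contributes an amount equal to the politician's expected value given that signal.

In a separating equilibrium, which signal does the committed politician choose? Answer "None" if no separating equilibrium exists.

Try committed → pledge, opportunistic → no pledge:
  Under separation the donor infers type exactly: pledge → committed (pays 442), no pledge → opportunistic (pays 270).
  Committed: pledge gives 442 − 26 = 416; no pledge gives 270 − 34 = 236. No deviation. ✓
  Opportunistic: no pledge gives 270 − 34 = 236; pledge gives 442 − 113 = 329. Would deviate. ✗
Try committed → no pledge, opportunistic → pledge:
  Under separation the donor infers type exactly: no pledge → committed (pays 442), pledge → opportunistic (pays 270).
  Committed: no pledge gives 442 − 34 = 408; pledge gives 270 − 26 = 244. No deviation. ✓
  Opportunistic: pledge gives 270 − 113 = 157; no pledge gives 442 − 34 = 408. Would deviate. ✗
Neither assignment is incentive-compatible.

None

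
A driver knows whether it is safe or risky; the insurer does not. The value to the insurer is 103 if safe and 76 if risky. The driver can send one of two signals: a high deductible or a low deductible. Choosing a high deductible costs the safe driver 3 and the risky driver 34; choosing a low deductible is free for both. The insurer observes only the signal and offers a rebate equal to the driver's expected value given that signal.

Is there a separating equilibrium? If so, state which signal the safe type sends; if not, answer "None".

high deductible

Try safe → high deductible, risky → low deductible:
  Under separation the insurer infers type exactly: high deductible → safe (pays 103), low deductible → risky (pays 76).
  Safe: high deductible gives 103 − 3 = 100; low deductible gives 76 − 0 = 76. No deviation. ✓
  Risky: low deductible gives 76 − 0 = 76; high deductible gives 103 − 34 = 69. No deviation. ✓
Both hold — the safe type sends high deductible.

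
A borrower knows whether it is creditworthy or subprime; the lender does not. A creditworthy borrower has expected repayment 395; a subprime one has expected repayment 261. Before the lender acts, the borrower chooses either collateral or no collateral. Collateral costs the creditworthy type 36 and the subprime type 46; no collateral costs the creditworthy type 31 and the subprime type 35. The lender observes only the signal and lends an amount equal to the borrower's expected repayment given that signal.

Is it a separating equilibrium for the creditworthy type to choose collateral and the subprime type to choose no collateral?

No

If types separate, collateral earns payment 395 and no collateral earns 261.
Creditworthy: collateral gives 395 − 36 = 359; no collateral gives 261 − 31 = 230. No deviation. ✓
Subprime: no collateral gives 261 − 35 = 226; collateral gives 395 − 46 = 349. Would deviate. ✗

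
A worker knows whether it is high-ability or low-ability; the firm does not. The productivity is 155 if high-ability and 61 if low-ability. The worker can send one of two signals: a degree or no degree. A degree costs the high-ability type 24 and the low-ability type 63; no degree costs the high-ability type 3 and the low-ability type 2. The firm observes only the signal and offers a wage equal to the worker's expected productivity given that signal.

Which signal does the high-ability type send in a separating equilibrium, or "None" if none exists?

Try high-ability → degree, low-ability → no degree:
  If types separate, degree earns payment 155 and no degree earns 61.
  High-ability: degree gives 155 − 24 = 131; no degree gives 61 − 3 = 58. No deviation. ✓
  Low-ability: no degree gives 61 − 2 = 59; degree gives 155 − 63 = 92. Would deviate. ✗
Try high-ability → no degree, low-ability → degree:
  If types separate, no degree earns payment 155 and degree earns 61.
  High-ability: no degree gives 155 − 3 = 152; degree gives 61 − 24 = 37. No deviation. ✓
  Low-ability: degree gives 61 − 63 = -2; no degree gives 155 − 2 = 153. Would deviate. ✗
Neither assignment is incentive-compatible.

None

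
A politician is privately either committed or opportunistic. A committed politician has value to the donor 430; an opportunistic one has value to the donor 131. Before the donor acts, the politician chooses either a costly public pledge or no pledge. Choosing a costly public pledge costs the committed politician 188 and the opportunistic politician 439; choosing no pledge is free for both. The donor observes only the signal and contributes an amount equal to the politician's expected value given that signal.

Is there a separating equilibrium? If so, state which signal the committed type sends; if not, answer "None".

Try committed → pledge, opportunistic → no pledge:
  If types separate, pledge earns payment 430 and no pledge earns 131.
  Committed: pledge gives 430 − 188 = 242; no pledge gives 131 − 0 = 131. No deviation. ✓
  Opportunistic: no pledge gives 131 − 0 = 131; pledge gives 430 − 439 = -9. No deviation. ✓
Both hold — the committed type sends pledge.

pledge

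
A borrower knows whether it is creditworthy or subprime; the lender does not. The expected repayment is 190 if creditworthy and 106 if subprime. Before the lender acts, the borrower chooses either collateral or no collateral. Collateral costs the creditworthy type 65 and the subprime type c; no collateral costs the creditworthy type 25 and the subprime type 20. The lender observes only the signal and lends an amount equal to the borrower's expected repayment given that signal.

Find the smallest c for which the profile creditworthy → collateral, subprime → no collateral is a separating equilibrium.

104

Under separation: collateral → creditworthy (pays 190); no collateral → subprime (pays 106).
Creditworthy: 190 − 65 = 125 ≥ 106 − 25 = 81. Holds regardless of c. ✓
Subprime: 106 − 20 ≥ 190 − c, so c ≥ 190 − 86 = 104.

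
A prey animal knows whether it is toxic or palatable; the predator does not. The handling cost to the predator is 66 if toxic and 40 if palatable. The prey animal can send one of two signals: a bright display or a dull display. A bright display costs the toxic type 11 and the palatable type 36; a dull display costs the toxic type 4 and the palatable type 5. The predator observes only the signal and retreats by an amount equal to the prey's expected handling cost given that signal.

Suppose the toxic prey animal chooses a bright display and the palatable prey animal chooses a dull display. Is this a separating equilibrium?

Yes

If types separate, bright display earns payment 66 and dull display earns 40.
Toxic: bright display gives 66 − 11 = 55; dull display gives 40 − 4 = 36. No deviation. ✓
Palatable: dull display gives 40 − 5 = 35; bright display gives 66 − 36 = 30. No deviation. ✓
Both incentive constraints hold.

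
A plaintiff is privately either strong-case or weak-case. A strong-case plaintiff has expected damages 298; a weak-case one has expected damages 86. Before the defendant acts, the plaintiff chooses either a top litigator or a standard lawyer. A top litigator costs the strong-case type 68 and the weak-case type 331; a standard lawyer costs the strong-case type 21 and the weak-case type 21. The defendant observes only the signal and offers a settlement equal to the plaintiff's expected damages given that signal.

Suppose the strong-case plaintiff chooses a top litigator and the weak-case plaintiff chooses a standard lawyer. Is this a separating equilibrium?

If types separate, top litigator earns payment 298 and standard lawyer earns 86.
Strong-case: top litigator gives 298 − 68 = 230; standard lawyer gives 86 − 21 = 65. No deviation. ✓
Weak-case: standard lawyer gives 86 − 21 = 65; top litigator gives 298 − 331 = -33. No deviation. ✓
Both incentive constraints hold.

Yes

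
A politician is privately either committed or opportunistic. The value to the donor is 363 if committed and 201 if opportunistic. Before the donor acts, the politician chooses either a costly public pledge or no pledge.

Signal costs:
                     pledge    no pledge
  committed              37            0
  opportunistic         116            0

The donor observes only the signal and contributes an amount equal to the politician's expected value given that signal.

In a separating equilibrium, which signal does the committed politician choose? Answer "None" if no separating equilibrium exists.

Try committed → pledge, opportunistic → no pledge:
  If types separate, pledge earns payment 363 and no pledge earns 201.
  Committed: pledge gives 363 − 37 = 326; no pledge gives 201 − 0 = 201. No deviation. ✓
  Opportunistic: no pledge gives 201 − 0 = 201; pledge gives 363 − 116 = 247. Would deviate. ✗
Try committed → no pledge, opportunistic → pledge:
  If types separate, no pledge earns payment 363 and pledge earns 201.
  Committed: no pledge gives 363 − 0 = 363; pledge gives 201 − 37 = 164. No deviation. ✓
  Opportunistic: pledge gives 201 − 116 = 85; no pledge gives 363 − 0 = 363. Would deviate. ✗
Neither assignment is incentive-compatible.

None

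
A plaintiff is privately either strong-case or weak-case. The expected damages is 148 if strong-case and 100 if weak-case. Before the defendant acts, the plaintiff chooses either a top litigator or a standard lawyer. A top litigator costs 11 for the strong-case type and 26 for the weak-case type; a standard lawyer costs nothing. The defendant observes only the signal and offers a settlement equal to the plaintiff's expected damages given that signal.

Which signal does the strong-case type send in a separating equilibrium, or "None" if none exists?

Try strong-case → top litigator, weak-case → standard lawyer:
  Under separation the defendant infers type exactly: top litigator → strong-case (pays 148), standard lawyer → weak-case (pays 100).
  Strong-case: top litigator gives 148 − 11 = 137; standard lawyer gives 100 − 0 = 100. No deviation. ✓
  Weak-case: standard lawyer gives 100 − 0 = 100; top litigator gives 148 − 26 = 122. Would deviate. ✗
Try strong-case → standard lawyer, weak-case → top litigator:
  Under separation the defendant infers type exactly: standard lawyer → strong-case (pays 148), top litigator → weak-case (pays 100).
  Strong-case: standard lawyer gives 148 − 0 = 148; top litigator gives 100 − 11 = 89. No deviation. ✓
  Weak-case: top litigator gives 100 − 26 = 74; standard lawyer gives 148 − 0 = 148. Would deviate. ✗
Neither assignment is incentive-compatible.

None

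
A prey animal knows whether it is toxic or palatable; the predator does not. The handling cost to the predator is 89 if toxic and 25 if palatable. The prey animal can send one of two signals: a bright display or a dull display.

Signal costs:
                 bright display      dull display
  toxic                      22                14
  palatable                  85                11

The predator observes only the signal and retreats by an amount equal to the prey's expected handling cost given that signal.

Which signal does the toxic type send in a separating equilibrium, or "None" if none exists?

bright display

Try toxic → bright display, palatable → dull display:
  If types separate, bright display earns payment 89 and dull display earns 25.
  Toxic: bright display gives 89 − 22 = 67; dull display gives 25 − 14 = 11. No deviation. ✓
  Palatable: dull display gives 25 − 11 = 14; bright display gives 89 − 85 = 4. No deviation. ✓
Both hold — the toxic type sends bright display.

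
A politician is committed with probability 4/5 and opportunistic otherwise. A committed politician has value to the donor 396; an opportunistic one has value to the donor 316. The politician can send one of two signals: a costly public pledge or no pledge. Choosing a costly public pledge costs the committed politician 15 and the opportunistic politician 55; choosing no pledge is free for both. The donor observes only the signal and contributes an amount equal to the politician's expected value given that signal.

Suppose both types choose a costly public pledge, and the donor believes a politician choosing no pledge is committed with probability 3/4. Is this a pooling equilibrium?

At the pooled signal (pledge) the donor holds the prior 4/5 and pays 4/5·396 + 1/5·316 = 380. Off-path (no pledge) belief 3/4 gives 3/4·396 + 1/4·316 = 376.
Committed: pledge gives 380 − 15 = 365; no pledge gives 376 − 0 = 376. Deviates. ✗
Opportunistic: pledge gives 380 − 55 = 325; no pledge gives 376 − 0 = 376. Deviates. ✗

No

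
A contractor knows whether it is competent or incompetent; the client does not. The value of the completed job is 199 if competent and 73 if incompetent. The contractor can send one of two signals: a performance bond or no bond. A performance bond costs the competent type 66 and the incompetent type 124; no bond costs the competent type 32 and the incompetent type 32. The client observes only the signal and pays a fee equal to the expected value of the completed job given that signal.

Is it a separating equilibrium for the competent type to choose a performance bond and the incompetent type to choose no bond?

No

If types separate, bond earns payment 199 and no bond earns 73.
Competent: bond gives 199 − 66 = 133; no bond gives 73 − 32 = 41. No deviation. ✓
Incompetent: no bond gives 73 − 32 = 41; bond gives 199 − 124 = 75. Would deviate. ✗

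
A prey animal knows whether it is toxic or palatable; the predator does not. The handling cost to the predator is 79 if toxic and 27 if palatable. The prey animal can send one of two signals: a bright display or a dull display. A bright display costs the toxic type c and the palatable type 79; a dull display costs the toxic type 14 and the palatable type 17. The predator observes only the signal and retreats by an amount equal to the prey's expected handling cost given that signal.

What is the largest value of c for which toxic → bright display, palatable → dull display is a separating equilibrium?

Under separation: bright display → toxic (pays 79); dull display → palatable (pays 27).
Palatable: 27 − 17 = 10 ≥ 79 − 79 = 0. Holds regardless of c. ✓
Toxic: 79 − c ≥ 27 − 14, so c ≤ 79 − 13 = 66.

66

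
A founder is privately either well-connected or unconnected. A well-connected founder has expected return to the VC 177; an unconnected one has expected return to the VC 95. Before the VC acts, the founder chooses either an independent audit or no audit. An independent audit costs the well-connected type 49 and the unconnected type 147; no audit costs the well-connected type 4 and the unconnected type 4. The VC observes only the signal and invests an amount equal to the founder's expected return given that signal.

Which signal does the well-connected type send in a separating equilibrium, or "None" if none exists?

audit

Try well-connected → audit, unconnected → no audit:
  Under separation the VC infers type exactly: audit → well-connected (pays 177), no audit → unconnected (pays 95).
  Well-connected: audit gives 177 − 49 = 128; no audit gives 95 − 4 = 91. No deviation. ✓
  Unconnected: no audit gives 95 − 4 = 91; audit gives 177 − 147 = 30. No deviation. ✓
Both hold — the well-connected type sends audit.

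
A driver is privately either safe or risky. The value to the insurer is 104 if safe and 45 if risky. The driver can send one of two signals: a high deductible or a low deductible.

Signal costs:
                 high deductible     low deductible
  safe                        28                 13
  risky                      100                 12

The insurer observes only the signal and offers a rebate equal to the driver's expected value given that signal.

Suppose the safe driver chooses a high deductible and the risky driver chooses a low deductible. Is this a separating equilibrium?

Yes

If types separate, high deductible earns payment 104 and low deductible earns 45.
Safe: high deductible gives 104 − 28 = 76; low deductible gives 45 − 13 = 32. No deviation. ✓
Risky: low deductible gives 45 − 12 = 33; high deductible gives 104 − 100 = 4. No deviation. ✓
Both incentive constraints hold.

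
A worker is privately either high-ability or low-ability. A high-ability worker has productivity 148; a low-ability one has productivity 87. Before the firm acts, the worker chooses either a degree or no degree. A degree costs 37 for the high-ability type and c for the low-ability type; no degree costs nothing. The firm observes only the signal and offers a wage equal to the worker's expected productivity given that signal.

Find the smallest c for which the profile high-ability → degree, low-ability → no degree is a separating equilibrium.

61

Under separation: degree → high-ability (pays 148); no degree → low-ability (pays 87).
High-ability: 148 − 37 = 111 ≥ 87 − 0 = 87. Holds regardless of c. ✓
Low-ability: 87 − 0 ≥ 148 − c, so c ≥ 148 − 87 = 61.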